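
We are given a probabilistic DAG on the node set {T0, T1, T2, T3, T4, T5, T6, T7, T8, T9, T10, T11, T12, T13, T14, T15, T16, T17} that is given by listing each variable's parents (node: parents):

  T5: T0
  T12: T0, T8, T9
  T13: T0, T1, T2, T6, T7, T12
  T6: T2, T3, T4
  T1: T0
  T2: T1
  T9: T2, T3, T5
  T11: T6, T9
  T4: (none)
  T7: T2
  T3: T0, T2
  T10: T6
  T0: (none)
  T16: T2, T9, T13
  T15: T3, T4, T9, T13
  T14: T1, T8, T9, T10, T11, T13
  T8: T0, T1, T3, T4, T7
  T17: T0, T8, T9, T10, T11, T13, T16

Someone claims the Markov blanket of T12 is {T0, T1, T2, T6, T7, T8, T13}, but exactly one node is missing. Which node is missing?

By definition, MB(T12) is built from T12's parents, T12's children, and the co-parents of T12.
T12's parents: T0, T8, T9.
T12's children: T13.
For each child, the remaining parents (spouses of T12):
  T13: T0, T1, T2, T6, T7
MB(T12) = {T0, T1, T2, T6, T7, T8, T9, T13}.
Comparing with the claimed set, T9 is missing.

T9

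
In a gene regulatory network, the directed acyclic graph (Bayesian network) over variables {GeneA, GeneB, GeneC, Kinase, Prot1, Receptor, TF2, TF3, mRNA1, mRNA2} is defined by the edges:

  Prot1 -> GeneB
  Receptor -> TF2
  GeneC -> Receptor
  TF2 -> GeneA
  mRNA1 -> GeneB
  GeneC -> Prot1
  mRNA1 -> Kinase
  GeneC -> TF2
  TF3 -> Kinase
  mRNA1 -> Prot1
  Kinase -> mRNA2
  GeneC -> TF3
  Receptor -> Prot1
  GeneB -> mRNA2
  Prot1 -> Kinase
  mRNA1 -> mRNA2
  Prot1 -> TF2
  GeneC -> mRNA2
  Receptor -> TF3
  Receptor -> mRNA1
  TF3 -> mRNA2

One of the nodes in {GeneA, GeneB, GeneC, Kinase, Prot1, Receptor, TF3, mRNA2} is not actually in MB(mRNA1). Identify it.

Pa(mRNA1) = {Receptor}.
Children of mRNA1: GeneB, Kinase, Prot1, mRNA2.
Parents of each child, excluding mRNA1:
  Prot1: GeneC, Receptor
  Kinase: Prot1, TF3
  GeneB: Prot1
  mRNA2: GeneB, GeneC, Kinase, TF3
MB(mRNA1) = {GeneB, GeneC, Kinase, Prot1, Receptor, TF3, mRNA2}.
GeneA is neither a parent, child, nor co-parent of mRNA1, so it does not belong.

GeneA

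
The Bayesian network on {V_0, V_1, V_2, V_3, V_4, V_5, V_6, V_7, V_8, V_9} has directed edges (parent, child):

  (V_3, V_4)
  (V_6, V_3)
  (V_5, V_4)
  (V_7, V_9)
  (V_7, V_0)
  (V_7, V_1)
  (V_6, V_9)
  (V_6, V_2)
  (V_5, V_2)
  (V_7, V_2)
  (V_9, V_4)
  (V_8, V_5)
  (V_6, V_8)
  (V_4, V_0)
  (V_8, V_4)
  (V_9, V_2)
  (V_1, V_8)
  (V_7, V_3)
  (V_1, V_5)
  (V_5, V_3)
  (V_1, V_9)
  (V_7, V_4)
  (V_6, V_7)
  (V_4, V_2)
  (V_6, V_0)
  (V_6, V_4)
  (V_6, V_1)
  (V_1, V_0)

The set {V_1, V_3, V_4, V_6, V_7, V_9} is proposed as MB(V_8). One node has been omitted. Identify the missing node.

A node's Markov blanket = Pa ∪ Ch ∪ (parents of Ch other than the node itself).
V_8's parents: V_1, V_6.
Children of V_8: V_4, V_5.
Co-parents of V_8 (other parents of its children):
  parents(V_5) \ {V_8} = {V_1}.
  parents(V_4) \ {V_8} = {V_3, V_5, V_6, V_7, V_9}.
MB(V_8) = {V_1, V_3, V_4, V_5, V_6, V_7, V_9}.
Comparing with the claimed set, V_5 is missing.

V_5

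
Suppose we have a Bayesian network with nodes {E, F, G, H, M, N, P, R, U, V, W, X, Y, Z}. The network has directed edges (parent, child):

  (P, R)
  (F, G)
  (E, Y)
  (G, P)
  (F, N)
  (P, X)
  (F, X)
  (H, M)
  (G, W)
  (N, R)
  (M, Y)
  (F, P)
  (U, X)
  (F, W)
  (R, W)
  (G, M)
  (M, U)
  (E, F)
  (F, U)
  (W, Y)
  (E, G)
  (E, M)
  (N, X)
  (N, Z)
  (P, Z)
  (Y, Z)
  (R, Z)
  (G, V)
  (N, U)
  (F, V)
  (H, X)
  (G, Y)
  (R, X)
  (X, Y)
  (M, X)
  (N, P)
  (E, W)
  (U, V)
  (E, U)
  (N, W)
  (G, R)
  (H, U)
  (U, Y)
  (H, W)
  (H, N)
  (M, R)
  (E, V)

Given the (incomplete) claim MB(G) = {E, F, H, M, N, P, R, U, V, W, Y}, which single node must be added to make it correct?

A node's Markov blanket = Pa ∪ Ch ∪ (parents of Ch other than the node itself).
G has parents E, F.
G has children M, P, R, V, W, Y.
Parents of each child, excluding G:
  M: E, H
  P: F, N
  R: M, N, P
  V: E, F, U
  W: E, F, H, N, R
  Y: E, M, U, W, X
MB(G) = {E, F, H, M, N, P, R, U, V, W, X, Y}.
Comparing with the claimed set, X is missing.

X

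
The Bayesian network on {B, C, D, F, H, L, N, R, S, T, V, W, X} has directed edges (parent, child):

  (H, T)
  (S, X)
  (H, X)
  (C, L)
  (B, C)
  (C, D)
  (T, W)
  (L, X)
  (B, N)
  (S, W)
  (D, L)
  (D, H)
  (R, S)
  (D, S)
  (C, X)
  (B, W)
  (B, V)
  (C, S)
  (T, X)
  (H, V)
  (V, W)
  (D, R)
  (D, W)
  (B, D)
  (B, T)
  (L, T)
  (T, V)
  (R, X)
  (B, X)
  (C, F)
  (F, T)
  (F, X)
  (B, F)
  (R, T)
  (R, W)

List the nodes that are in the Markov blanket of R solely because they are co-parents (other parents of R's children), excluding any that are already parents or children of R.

{B, C, F, H, L, V}

Children of R: S, T, W, X.
  S also has parents C, D.
  T also has parents B, F, H, L.
  W also has parents B, D, S, T, V.
  X's other parents are B, C, F, H, L, S, T.
Excluding nodes already adjacent to R (D, S, T, W, X), the co-parent-only contribution is {B, C, F, H, L, V}.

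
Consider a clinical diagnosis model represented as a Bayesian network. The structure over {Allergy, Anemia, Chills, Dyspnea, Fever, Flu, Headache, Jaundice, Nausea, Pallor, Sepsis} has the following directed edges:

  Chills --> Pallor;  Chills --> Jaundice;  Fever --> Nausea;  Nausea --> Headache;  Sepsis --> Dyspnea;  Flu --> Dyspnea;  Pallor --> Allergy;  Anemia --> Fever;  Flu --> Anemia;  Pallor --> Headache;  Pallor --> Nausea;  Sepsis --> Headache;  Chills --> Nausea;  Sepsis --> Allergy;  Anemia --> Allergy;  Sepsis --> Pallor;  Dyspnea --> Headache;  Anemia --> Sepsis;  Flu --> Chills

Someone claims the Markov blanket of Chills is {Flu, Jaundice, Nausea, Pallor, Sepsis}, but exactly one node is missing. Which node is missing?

Fever

By definition, MB(Chills) is built from Chills's parents, Chills's children, and the co-parents of Chills.
Pa(Chills) = {Flu}.
Chills's children: Jaundice, Nausea, Pallor.
Other parents of Chills's children:
  Pallor also has parent Sepsis.
  parents(Nausea) \ {Chills} = {Fever, Pallor}.
  Jaundice has no other parent.
MB(Chills) = {Fever, Flu, Jaundice, Nausea, Pallor, Sepsis}.
Comparing with the claimed set, Fever is missing.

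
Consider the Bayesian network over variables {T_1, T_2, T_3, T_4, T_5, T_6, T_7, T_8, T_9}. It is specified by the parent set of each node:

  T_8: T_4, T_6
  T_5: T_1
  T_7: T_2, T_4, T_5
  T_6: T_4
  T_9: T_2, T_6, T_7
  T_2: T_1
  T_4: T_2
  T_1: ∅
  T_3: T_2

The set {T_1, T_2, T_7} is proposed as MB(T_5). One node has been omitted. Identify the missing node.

By definition, MB(T_5) is built from T_5's parents, T_5's children, and the co-parents of T_5.
T_5 has parent T_1.
T_5 has child T_7.
Co-parents of T_5 (other parents of its children):
  parents(T_7) \ {T_5} = {T_2, T_4}.
MB(T_5) = {T_1, T_2, T_4, T_7}.
Comparing with the claimed set, T_4 is missing.

T_4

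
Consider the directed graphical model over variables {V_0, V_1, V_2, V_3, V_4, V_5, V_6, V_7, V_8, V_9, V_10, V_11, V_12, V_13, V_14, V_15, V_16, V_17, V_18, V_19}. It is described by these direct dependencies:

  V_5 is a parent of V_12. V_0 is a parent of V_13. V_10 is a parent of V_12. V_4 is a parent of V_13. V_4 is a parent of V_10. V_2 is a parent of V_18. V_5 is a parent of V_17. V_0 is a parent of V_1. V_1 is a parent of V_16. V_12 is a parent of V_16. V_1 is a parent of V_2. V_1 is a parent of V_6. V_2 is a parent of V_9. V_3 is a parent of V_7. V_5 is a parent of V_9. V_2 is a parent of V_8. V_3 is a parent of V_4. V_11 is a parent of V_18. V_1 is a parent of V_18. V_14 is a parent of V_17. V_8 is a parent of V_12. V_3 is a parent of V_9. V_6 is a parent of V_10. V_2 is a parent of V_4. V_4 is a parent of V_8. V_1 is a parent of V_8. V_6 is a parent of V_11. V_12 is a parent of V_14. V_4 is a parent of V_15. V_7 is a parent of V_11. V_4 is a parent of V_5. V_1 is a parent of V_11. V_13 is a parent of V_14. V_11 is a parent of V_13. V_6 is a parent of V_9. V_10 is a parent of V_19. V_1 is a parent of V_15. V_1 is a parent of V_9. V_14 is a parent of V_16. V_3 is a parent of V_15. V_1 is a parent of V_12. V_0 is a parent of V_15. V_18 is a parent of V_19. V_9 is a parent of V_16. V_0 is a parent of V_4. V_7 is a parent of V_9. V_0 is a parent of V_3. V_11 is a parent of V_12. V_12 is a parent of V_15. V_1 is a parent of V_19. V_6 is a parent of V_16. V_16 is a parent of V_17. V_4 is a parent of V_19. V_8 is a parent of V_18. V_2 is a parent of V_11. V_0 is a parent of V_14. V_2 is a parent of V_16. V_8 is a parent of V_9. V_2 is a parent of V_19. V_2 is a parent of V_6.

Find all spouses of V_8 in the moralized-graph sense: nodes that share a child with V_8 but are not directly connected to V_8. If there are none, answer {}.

Children of V_8: V_9, V_12, V_18.
  V_9: V_1, V_2, V_3, V_5, V_6, V_7
  V_12: V_1, V_5, V_10, V_11
  V_18: V_1, V_2, V_11
Excluding nodes already adjacent to V_8 (V_1, V_2, V_4, V_9, V_12, V_18), the co-parent-only contribution is {V_3, V_5, V_6, V_7, V_10, V_11}.

{V_3, V_5, V_6, V_7, V_10, V_11}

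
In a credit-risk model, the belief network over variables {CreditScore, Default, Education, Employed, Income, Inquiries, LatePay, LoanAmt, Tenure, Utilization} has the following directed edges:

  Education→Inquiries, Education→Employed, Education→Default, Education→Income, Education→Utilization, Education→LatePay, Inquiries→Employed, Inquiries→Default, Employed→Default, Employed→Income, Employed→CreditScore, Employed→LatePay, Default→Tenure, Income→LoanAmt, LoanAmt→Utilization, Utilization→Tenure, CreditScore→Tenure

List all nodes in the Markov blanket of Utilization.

{CreditScore, Default, Education, LoanAmt, Tenure}

Ch(Utilization) = {Tenure}.
Utilization has parents Education, LoanAmt.
Co-parents of Utilization (other parents of its children):
  Tenure: CreditScore, Default
MB(Utilization) = {CreditScore, Default, Education, LoanAmt, Tenure}.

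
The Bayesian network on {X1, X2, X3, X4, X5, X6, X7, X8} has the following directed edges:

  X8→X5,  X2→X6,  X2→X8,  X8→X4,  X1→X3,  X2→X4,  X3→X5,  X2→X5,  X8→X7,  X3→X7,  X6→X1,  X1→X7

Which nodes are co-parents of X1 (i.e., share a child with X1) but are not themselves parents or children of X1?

{X8}

Children of X1: X3, X7.
  X3 has no other parent.
  parents(X7) \ {X1} = {X3, X8}.
Excluding nodes already adjacent to X1 (X3, X6, X7), the co-parent-only contribution is {X8}.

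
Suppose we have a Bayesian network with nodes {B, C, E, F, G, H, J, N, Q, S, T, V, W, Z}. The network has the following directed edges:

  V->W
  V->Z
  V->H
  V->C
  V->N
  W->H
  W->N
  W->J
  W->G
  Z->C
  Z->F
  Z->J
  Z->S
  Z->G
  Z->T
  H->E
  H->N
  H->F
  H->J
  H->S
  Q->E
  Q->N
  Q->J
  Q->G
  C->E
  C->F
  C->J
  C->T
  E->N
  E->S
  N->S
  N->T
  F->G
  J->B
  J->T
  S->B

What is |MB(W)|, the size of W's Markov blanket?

A node's Markov blanket = Pa ∪ Ch ∪ (parents of Ch other than the node itself).
W has parent V.
Ch(W) = {G, H, J, N}.
For each child, the remaining parents (spouses of W):
  H: V
  N: E, H, Q, V
  J: C, H, Q, Z
  G: F, Q, Z
MB(W) = {C, E, F, G, H, J, N, Q, V, Z}, which has 10 nodes.

10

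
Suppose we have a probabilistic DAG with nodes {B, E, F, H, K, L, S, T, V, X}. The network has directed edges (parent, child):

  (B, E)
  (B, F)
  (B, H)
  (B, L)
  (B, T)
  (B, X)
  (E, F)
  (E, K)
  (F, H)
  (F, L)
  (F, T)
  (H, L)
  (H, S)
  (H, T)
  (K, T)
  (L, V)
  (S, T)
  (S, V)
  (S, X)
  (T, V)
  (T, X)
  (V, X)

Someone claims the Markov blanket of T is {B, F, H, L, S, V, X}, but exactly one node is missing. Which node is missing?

K

T's children: V, X.
T's parents: B, F, H, K, S.
Co-parents of T (other parents of its children):
  V: L, S
  X: B, S, V
MB(T) = {B, F, H, K, L, S, V, X}.
Comparing with the claimed set, K is missing.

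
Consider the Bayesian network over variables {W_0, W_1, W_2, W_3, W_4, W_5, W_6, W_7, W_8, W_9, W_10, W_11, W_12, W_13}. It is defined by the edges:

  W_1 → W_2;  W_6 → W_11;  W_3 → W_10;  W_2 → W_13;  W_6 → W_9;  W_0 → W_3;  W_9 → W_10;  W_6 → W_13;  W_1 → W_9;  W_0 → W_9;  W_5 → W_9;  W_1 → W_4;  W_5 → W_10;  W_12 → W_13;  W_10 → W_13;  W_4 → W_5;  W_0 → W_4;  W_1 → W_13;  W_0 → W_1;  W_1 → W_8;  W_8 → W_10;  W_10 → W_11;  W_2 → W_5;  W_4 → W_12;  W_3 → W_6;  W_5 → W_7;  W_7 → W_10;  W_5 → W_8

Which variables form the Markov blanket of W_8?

A node's Markov blanket = Pa ∪ Ch ∪ (parents of Ch other than the node itself).
Ch(W_8) = {W_10}.
Parents of W_8: W_1, W_5.
Co-parents of W_8 (other parents of its children):
  W_10: W_3, W_5, W_7, W_9
Taking the union gives {W_1, W_3, W_5, W_7, W_9, W_10}.

{W_1, W_3, W_5, W_7, W_9, W_10}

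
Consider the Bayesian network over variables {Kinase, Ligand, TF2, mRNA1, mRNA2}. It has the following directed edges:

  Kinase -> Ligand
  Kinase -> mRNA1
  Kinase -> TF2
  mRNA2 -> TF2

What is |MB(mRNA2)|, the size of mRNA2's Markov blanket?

2

Recall MB(v) = parents ∪ children ∪ spouses, where spouses are the other parents of v's children.
Pa(mRNA2) = {}.
Ch(mRNA2) = {TF2}.
For each child, the remaining parents (spouses of mRNA2):
  TF2: Kinase
MB(mRNA2) = {Kinase, TF2}, which has 2 nodes.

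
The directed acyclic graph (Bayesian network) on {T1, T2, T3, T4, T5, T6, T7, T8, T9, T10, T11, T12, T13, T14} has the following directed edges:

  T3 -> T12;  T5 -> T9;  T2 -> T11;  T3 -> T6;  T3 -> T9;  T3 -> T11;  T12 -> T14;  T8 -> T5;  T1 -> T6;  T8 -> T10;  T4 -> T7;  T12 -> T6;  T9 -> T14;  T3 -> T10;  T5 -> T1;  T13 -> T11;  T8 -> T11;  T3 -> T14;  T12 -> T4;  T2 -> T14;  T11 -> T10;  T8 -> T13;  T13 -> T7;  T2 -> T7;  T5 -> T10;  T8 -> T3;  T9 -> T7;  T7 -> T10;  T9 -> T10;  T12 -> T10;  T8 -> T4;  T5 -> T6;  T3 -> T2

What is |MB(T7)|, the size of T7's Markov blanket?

10

Recall MB(v) = parents ∪ children ∪ spouses, where spouses are the other parents of v's children.
T7 has parents T2, T4, T9, T13.
Ch(T7) = {T10}.
For each child, the remaining parents (spouses of T7):
  T10's other parents are T3, T5, T8, T9, T11, T12.
MB(T7) = {T2, T3, T4, T5, T8, T9, T10, T11, T12, T13}, which has 10 nodes.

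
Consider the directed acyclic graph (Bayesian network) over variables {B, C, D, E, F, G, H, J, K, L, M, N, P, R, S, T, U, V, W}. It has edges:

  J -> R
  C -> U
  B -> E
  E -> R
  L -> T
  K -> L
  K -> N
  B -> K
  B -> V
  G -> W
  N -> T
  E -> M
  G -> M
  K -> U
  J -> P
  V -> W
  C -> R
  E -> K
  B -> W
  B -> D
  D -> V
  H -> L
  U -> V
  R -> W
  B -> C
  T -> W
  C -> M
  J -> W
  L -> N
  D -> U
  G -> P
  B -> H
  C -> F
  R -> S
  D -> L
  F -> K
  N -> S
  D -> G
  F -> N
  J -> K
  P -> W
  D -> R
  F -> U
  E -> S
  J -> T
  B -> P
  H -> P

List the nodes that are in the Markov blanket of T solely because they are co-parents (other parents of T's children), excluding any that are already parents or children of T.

{B, G, P, R, V}

Children of T: W.
  W: B, G, J, P, R, V
Excluding nodes already adjacent to T (J, L, N, W), the co-parent-only contribution is {B, G, P, R, V}.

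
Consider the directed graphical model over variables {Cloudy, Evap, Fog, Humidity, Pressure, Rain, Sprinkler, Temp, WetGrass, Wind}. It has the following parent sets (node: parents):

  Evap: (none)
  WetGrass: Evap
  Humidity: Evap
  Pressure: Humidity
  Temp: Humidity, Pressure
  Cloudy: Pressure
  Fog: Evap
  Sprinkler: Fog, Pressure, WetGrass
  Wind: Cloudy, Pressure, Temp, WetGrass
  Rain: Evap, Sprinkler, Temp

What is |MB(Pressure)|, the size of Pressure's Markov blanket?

The Markov blanket of a node is its parents, its children, and the other parents of its children.
Pressure has children Cloudy, Sprinkler, Temp, Wind.
Pa(Pressure) = {Humidity}.
Other parents of Pressure's children:
  Temp: Humidity
  Cloudy: —
  Sprinkler: Fog, WetGrass
  Wind: Cloudy, Temp, WetGrass
MB(Pressure) = {Cloudy, Fog, Humidity, Sprinkler, Temp, WetGrass, Wind}, which has 7 nodes.

7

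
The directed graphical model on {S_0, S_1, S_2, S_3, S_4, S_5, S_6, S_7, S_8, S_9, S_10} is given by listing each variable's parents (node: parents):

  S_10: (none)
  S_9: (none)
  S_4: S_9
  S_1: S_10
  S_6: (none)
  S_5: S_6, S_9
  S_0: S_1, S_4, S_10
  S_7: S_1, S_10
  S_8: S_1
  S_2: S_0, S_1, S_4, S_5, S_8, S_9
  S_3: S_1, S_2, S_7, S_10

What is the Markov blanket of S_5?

S_5 has child S_2.
S_5 has parents S_6, S_9.
Parents of each child, excluding S_5:
  S_2: S_0, S_1, S_4, S_8, S_9
Taking the union gives {S_0, S_1, S_2, S_4, S_6, S_8, S_9}.

{S_0, S_1, S_2, S_4, S_6, S_8, S_9}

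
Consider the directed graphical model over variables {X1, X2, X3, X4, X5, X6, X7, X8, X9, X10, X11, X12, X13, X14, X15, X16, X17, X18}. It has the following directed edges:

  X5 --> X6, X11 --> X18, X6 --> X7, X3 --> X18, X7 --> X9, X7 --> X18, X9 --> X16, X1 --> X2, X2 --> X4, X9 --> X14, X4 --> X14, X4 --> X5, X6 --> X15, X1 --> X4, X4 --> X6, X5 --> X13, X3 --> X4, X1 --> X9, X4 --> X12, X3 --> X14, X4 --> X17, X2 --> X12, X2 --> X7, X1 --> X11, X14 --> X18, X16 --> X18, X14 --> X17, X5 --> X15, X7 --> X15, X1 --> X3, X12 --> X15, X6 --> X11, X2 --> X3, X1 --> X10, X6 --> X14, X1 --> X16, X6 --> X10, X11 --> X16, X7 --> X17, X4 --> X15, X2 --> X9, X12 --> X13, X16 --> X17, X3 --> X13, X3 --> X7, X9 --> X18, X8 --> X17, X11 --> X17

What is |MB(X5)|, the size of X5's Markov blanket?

7

A node's Markov blanket = Pa ∪ Ch ∪ (parents of Ch other than the node itself).
Pa(X5) = {X4}.
X5's children: X6, X13, X15.
Other parents of X5's children:
  X6 also has parent X4.
  X13's other parents are X3, X12.
  X15 also has parents X4, X6, X7, X12.
MB(X5) = {X3, X4, X6, X7, X12, X13, X15}, which has 7 nodes.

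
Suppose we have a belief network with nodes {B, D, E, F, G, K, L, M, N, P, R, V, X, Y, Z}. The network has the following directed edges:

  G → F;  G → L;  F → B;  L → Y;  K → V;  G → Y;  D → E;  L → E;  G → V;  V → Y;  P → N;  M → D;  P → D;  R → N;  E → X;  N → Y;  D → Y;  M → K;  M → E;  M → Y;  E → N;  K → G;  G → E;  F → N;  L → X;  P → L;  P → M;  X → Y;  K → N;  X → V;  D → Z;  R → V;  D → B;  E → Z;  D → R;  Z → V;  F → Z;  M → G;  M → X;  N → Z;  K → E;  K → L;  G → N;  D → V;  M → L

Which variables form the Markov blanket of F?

A node's Markov blanket = Pa ∪ Ch ∪ (parents of Ch other than the node itself).
F has children B, N, Z.
Parents of F: G.
Parents of each child, excluding F:
  B also has parent D.
  N's other parents are E, G, K, P, R.
  parents(Z) \ {F} = {D, E, N}.
So the Markov blanket of F is {B, D, E, G, K, N, P, R, Z}.

{B, D, E, G, K, N, P, R, Z}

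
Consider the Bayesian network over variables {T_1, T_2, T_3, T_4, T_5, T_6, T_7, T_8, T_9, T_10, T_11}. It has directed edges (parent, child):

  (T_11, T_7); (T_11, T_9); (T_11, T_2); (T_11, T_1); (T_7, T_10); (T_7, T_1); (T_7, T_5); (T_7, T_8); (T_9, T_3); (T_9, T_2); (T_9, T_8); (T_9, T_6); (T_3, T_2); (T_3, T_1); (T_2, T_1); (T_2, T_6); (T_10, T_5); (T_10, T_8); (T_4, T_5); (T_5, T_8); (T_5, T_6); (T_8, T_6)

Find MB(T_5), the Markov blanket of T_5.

T_5 has parents T_4, T_7, T_10.
Ch(T_5) = {T_6, T_8}.
Co-parents of T_5 (other parents of its children):
  T_8: T_7, T_9, T_10
  T_6: T_2, T_8, T_9
Taking the union gives {T_2, T_4, T_6, T_7, T_8, T_9, T_10}.

{T_2, T_4, T_6, T_7, T_8, T_9, T_10}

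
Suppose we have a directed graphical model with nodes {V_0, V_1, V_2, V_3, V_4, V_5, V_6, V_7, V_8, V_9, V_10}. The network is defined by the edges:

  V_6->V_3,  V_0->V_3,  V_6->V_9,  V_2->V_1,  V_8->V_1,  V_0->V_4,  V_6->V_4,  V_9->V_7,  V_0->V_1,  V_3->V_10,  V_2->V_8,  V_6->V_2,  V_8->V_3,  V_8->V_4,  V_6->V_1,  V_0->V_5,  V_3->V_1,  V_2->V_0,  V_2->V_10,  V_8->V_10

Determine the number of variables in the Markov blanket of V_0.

7

A node's Markov blanket = Pa ∪ Ch ∪ (parents of Ch other than the node itself).
Pa(V_0) = {V_2}.
Ch(V_0) = {V_1, V_3, V_4, V_5}.
Parents of each child, excluding V_0:
  V_3 also has parents V_6, V_8.
  V_5: no additional parents.
  V_1's other parents are V_2, V_3, V_6, V_8.
  V_4's other parents are V_6, V_8.
MB(V_0) = {V_1, V_2, V_3, V_4, V_5, V_6, V_8}, which has 7 nodes.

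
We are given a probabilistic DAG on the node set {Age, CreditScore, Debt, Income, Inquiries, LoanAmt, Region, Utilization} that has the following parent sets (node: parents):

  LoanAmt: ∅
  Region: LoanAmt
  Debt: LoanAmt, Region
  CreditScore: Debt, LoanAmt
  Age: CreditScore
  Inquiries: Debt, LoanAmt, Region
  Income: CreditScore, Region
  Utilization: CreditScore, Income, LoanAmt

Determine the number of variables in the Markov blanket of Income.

Income has parents CreditScore, Region.
Children of Income: Utilization.
Other parents of Income's children:
  Utilization also has parents CreditScore, LoanAmt.
MB(Income) = {CreditScore, LoanAmt, Region, Utilization}, which has 4 nodes.

4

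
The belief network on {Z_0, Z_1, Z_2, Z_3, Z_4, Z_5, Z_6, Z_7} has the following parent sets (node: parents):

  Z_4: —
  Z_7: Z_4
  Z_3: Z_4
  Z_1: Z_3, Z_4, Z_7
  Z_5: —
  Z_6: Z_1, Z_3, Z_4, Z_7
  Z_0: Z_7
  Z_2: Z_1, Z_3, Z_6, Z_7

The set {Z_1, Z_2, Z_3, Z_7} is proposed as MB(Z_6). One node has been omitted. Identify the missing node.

Recall MB(v) = parents ∪ children ∪ spouses, where spouses are the other parents of v's children.
Pa(Z_6) = {Z_1, Z_3, Z_4, Z_7}.
Z_6's children: Z_2.
Parents of each child, excluding Z_6:
  parents(Z_2) \ {Z_6} = {Z_1, Z_3, Z_7}.
MB(Z_6) = {Z_1, Z_2, Z_3, Z_4, Z_7}.
Comparing with the claimed set, Z_4 is missing.

Z_4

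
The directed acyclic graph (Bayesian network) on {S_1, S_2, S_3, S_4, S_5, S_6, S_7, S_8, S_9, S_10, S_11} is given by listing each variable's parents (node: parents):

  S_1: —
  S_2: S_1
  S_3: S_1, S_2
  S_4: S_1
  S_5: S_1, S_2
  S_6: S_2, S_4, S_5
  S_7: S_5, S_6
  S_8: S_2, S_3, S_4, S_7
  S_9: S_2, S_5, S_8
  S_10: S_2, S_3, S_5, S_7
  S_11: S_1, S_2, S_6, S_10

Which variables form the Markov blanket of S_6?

Children of S_6: S_7, S_11.
S_6 has parents S_2, S_4, S_5.
Parents of each child, excluding S_6:
  S_7: S_5
  S_11: S_1, S_2, S_10
Union: {S_2, S_4, S_5} ∪ {S_7, S_11} ∪ {S_1, S_2, S_5, S_10} = {S_1, S_2, S_4, S_5, S_7, S_10, S_11}.

{S_1, S_2, S_4, S_5, S_7, S_10, S_11}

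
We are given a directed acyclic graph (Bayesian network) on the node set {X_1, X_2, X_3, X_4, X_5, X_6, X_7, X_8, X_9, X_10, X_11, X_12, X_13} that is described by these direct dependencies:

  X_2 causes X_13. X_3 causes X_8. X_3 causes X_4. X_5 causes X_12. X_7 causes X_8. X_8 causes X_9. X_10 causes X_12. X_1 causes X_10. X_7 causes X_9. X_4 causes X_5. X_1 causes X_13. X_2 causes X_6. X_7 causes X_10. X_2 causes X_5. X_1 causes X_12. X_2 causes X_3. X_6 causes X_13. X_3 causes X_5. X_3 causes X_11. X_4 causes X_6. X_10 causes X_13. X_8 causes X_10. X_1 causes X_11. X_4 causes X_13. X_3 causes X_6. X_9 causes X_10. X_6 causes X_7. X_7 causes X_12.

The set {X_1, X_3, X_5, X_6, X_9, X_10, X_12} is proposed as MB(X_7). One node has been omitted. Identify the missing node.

X_7's parents: X_6.
Ch(X_7) = {X_8, X_9, X_10, X_12}.
Co-parents of X_7 (other parents of its children):
  X_8 also has parent X_3.
  parents(X_9) \ {X_7} = {X_8}.
  X_10's other parents are X_1, X_8, X_9.
  parents(X_12) \ {X_7} = {X_1, X_5, X_10}.
MB(X_7) = {X_1, X_3, X_5, X_6, X_8, X_9, X_10, X_12}.
Comparing with the claimed set, X_8 is missing.

X_8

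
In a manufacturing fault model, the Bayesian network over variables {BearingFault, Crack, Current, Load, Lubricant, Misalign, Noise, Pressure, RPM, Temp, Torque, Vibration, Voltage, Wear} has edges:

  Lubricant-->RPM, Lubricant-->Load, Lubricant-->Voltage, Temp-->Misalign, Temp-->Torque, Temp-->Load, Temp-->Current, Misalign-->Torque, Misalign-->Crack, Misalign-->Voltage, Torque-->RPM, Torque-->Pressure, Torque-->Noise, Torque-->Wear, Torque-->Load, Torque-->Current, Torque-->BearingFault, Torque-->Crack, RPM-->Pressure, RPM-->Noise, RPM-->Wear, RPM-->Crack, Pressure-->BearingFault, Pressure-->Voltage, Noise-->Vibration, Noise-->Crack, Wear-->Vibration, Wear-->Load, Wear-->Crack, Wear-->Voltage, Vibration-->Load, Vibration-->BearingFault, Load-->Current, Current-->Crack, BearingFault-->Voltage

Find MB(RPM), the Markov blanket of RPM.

{Crack, Current, Lubricant, Misalign, Noise, Pressure, Torque, Wear}

RPM's parents: Lubricant, Torque.
Children of RPM: Crack, Noise, Pressure, Wear.
Other parents of RPM's children:
  Pressure's other parent is Torque.
  Noise also has parent Torque.
  Wear also has parent Torque.
  Crack also has parents Current, Misalign, Noise, Torque, Wear.
Taking the union gives {Crack, Current, Lubricant, Misalign, Noise, Pressure, Torque, Wear}.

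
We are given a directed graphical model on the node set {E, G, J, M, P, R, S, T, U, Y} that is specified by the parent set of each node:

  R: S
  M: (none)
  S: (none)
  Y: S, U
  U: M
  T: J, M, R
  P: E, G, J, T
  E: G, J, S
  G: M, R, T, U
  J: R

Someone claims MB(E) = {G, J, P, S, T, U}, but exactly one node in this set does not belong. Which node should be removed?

Parents of E: G, J, S.
E's children: P.
For each child, the remaining parents (spouses of E):
  P: G, J, T
MB(E) = {G, J, P, S, T}.
U is neither a parent, child, nor co-parent of E, so it does not belong.

U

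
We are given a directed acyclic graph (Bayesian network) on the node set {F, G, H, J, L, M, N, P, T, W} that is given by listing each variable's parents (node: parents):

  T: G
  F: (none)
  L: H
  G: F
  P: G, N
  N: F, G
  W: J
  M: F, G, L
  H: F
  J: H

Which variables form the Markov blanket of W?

A node's Markov blanket = Pa ∪ Ch ∪ (parents of Ch other than the node itself).
Pa(W) = {J}.
Children of W: none.
With no children, W has no spouses; the co-parent set is empty.
Union: {J} ∪ {} ∪ {} = {J}.

{J}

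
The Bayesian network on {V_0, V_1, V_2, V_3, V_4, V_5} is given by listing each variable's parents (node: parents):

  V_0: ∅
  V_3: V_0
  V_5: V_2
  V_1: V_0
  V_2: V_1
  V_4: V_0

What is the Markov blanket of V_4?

By definition, MB(V_4) is built from V_4's parents, V_4's children, and the co-parents of V_4.
Pa(V_4) = {V_0}.
V_4 has no children.
V_4 has no children, so there are no co-parents.
Union: {V_0} ∪ {} ∪ {} = {V_0}.

{V_0}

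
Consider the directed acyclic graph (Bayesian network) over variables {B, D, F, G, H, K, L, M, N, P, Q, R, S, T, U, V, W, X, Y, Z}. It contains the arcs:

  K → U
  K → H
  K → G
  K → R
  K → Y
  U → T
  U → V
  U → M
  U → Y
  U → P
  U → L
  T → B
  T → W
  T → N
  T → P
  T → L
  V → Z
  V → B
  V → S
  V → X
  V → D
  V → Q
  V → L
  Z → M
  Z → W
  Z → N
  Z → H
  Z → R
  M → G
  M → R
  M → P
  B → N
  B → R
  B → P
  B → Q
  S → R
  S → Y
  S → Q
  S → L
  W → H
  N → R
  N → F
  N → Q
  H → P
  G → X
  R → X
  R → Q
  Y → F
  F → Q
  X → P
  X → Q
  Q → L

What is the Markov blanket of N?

Recall MB(v) = parents ∪ children ∪ spouses, where spouses are the other parents of v's children.
Children of N: F, Q, R.
Parents of N: B, T, Z.
For each child, the remaining parents (spouses of N):
  R's other parents are B, K, M, S, Z.
  parents(F) \ {N} = {Y}.
  parents(Q) \ {N} = {B, F, R, S, V, X}.
Union: {B, T, Z} ∪ {F, Q, R} ∪ {B, F, K, M, R, S, V, X, Y, Z} = {B, F, K, M, Q, R, S, T, V, X, Y, Z}.

{B, F, K, M, Q, R, S, T, V, X, Y, Z}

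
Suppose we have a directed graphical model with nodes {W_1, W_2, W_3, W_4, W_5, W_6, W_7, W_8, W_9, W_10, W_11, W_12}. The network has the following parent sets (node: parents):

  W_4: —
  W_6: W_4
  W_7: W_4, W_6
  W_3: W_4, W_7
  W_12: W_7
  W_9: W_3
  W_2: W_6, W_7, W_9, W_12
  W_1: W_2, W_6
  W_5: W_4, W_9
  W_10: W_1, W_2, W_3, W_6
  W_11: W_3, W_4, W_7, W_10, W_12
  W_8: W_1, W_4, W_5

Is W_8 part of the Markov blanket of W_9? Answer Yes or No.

No

Recall MB(v) = parents ∪ children ∪ spouses, where spouses are the other parents of v's children.
Ch(W_9) = {W_2, W_5}.
W_9 has parent W_3.
For each child, the remaining parents (spouses of W_9):
  W_2: W_6, W_7, W_12
  W_5: W_4
MB(W_9) = {W_2, W_3, W_4, W_5, W_6, W_7, W_12}; W_8 is not in this set.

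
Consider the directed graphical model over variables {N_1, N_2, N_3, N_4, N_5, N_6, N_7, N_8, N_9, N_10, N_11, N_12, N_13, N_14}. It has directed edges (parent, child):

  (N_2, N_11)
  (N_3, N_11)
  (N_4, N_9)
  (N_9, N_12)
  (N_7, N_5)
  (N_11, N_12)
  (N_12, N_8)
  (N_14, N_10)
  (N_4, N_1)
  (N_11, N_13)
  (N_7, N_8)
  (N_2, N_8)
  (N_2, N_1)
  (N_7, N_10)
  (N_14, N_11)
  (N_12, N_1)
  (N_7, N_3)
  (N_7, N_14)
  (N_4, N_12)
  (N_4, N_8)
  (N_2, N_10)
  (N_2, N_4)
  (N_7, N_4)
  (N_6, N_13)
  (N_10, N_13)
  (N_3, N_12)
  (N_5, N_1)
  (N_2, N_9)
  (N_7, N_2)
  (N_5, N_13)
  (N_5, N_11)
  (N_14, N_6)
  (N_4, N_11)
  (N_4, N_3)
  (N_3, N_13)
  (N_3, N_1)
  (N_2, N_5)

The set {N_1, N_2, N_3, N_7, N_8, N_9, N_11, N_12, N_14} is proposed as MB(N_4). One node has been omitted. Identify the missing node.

N_5

By definition, MB(N_4) is built from N_4's parents, N_4's children, and the co-parents of N_4.
N_4's parents: N_2, N_7.
N_4's children: N_1, N_3, N_8, N_9, N_11, N_12.
Parents of each child, excluding N_4:
  N_3's other parent is N_7.
  N_9's other parent is N_2.
  N_11 also has parents N_2, N_3, N_5, N_14.
  parents(N_12) \ {N_4} = {N_3, N_9, N_11}.
  N_1 also has parents N_2, N_3, N_5, N_12.
  parents(N_8) \ {N_4} = {N_2, N_7, N_12}.
MB(N_4) = {N_1, N_2, N_3, N_5, N_7, N_8, N_9, N_11, N_12, N_14}.
Comparing with the claimed set, N_5 is missing.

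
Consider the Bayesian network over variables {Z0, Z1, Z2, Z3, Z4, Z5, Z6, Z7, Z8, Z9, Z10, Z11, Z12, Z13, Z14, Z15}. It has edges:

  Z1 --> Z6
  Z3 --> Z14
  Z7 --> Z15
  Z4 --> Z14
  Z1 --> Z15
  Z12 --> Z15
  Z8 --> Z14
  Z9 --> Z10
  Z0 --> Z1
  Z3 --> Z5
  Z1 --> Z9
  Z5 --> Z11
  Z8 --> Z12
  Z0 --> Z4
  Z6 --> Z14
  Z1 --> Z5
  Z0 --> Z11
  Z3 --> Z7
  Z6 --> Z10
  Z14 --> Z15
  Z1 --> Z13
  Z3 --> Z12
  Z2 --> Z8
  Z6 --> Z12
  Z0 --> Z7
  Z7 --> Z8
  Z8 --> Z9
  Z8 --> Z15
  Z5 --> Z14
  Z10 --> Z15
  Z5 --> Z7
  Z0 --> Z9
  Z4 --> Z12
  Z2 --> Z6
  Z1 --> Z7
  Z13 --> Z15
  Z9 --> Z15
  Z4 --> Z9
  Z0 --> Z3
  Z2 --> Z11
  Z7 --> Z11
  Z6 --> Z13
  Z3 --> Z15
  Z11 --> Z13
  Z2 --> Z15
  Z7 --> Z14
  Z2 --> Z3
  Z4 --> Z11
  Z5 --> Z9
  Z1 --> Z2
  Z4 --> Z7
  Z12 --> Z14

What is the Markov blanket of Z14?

Pa(Z14) = {Z3, Z4, Z5, Z6, Z7, Z8, Z12}.
Ch(Z14) = {Z15}.
Parents of each child, excluding Z14:
  Z15: Z1, Z2, Z3, Z7, Z8, Z9, Z10, Z12, Z13
Union: {Z3, Z4, Z5, Z6, Z7, Z8, Z12} ∪ {Z15} ∪ {Z1, Z2, Z3, Z7, Z8, Z9, Z10, Z12, Z13} = {Z1, Z2, Z3, Z4, Z5, Z6, Z7, Z8, Z9, Z10, Z12, Z13, Z15}.

{Z1, Z2, Z3, Z4, Z5, Z6, Z7, Z8, Z9, Z10, Z12, Z13, Z15}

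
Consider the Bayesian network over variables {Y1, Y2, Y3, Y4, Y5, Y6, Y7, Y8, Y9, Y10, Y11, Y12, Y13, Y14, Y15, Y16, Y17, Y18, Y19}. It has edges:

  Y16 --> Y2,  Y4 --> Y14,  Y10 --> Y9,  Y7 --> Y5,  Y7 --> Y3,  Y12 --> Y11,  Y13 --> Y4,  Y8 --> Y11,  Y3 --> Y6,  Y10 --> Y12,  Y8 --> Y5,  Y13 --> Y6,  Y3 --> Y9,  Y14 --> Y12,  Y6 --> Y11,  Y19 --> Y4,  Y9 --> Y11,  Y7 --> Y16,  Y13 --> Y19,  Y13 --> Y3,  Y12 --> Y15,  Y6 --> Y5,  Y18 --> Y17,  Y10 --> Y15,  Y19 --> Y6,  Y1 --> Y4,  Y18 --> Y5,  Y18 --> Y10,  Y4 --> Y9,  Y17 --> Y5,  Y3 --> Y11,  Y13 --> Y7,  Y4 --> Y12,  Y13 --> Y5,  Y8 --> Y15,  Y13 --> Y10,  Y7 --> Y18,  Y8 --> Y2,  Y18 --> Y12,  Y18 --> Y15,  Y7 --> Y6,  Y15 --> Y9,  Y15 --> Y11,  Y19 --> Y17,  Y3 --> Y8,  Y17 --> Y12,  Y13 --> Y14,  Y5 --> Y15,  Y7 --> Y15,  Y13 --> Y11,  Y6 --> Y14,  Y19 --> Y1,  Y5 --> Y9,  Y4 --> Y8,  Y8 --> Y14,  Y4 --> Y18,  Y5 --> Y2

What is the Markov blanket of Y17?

{Y4, Y5, Y6, Y7, Y8, Y10, Y12, Y13, Y14, Y18, Y19}

Recall MB(v) = parents ∪ children ∪ spouses, where spouses are the other parents of v's children.
Y17 has children Y5, Y12.
Y17 has parents Y18, Y19.
Other parents of Y17's children:
  parents(Y5) \ {Y17} = {Y6, Y7, Y8, Y13, Y18}.
  Y12's other parents are Y4, Y10, Y14, Y18.
Taking the union gives {Y4, Y5, Y6, Y7, Y8, Y10, Y12, Y13, Y14, Y18, Y19}.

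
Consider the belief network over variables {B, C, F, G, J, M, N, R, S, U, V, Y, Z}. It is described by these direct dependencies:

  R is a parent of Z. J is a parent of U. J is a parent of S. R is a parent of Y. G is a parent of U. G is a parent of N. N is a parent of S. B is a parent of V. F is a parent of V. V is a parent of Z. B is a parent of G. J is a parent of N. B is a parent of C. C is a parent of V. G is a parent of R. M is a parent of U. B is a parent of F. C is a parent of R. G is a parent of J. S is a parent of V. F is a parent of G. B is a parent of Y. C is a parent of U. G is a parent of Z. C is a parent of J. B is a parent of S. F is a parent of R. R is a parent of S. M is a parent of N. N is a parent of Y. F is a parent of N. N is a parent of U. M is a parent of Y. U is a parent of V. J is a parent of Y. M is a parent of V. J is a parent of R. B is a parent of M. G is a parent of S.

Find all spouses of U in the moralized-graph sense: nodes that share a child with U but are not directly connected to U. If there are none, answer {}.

{B, F, S}

Children of U: V.
  parents(V) \ {U} = {B, C, F, M, S}.
Excluding nodes already adjacent to U (C, G, J, M, N, V), the co-parent-only contribution is {B, F, S}.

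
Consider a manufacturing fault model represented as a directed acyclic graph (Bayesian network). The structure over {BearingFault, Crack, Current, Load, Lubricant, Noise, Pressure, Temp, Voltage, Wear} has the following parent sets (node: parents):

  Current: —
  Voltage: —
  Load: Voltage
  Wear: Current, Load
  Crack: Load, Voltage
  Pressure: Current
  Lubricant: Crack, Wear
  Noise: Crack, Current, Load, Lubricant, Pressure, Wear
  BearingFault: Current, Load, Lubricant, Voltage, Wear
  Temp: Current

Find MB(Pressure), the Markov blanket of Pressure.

Pressure's parents: Current.
Ch(Pressure) = {Noise}.
Parents of each child, excluding Pressure:
  Noise: Crack, Current, Load, Lubricant, Wear
Union: {Current} ∪ {Noise} ∪ {Crack, Current, Load, Lubricant, Wear} = {Crack, Current, Load, Lubricant, Noise, Wear}.

{Crack, Current, Load, Lubricant, Noise, Wear}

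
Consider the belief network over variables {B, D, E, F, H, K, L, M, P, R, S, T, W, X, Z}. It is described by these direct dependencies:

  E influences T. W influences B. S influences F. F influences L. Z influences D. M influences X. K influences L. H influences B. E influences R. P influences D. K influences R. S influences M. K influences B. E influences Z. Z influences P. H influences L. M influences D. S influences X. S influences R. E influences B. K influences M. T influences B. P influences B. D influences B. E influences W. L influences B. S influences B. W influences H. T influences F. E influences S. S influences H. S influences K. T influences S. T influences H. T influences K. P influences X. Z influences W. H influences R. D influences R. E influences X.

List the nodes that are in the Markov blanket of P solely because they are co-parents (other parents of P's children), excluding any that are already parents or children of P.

{E, H, K, L, M, S, T, W}

Children of P: B, D, X.
  D: M, Z
  X: E, M, S
  B: D, E, H, K, L, S, T, W
Excluding nodes already adjacent to P (B, D, X, Z), the co-parent-only contribution is {E, H, K, L, M, S, T, W}.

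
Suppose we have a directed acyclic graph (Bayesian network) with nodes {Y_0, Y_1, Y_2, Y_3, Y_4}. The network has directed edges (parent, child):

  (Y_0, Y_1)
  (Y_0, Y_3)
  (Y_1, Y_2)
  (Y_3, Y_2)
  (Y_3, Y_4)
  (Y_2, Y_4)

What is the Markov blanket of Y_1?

Pa(Y_1) = {Y_0}.
Y_1's children: Y_2.
Parents of each child, excluding Y_1:
  Y_2 also has parent Y_3.
Taking the union gives {Y_0, Y_2, Y_3}.

{Y_0, Y_2, Y_3}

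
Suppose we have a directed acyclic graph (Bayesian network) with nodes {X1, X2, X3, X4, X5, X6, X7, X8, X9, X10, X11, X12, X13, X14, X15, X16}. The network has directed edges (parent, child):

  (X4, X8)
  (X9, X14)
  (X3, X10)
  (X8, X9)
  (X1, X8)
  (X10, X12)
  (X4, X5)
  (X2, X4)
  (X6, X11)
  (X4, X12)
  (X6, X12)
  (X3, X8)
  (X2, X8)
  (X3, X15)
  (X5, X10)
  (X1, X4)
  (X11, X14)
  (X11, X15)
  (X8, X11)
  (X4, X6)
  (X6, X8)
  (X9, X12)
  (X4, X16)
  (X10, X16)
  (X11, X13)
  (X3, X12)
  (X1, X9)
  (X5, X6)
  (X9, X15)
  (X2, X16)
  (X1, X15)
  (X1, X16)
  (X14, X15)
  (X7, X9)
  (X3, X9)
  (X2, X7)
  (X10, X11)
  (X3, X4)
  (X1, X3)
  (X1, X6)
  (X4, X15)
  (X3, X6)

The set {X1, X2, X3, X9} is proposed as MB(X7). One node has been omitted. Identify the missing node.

X8

Parents of X7: X2.
X7's children: X9.
Other parents of X7's children:
  X9 also has parents X1, X3, X8.
MB(X7) = {X1, X2, X3, X8, X9}.
Comparing with the claimed set, X8 is missing.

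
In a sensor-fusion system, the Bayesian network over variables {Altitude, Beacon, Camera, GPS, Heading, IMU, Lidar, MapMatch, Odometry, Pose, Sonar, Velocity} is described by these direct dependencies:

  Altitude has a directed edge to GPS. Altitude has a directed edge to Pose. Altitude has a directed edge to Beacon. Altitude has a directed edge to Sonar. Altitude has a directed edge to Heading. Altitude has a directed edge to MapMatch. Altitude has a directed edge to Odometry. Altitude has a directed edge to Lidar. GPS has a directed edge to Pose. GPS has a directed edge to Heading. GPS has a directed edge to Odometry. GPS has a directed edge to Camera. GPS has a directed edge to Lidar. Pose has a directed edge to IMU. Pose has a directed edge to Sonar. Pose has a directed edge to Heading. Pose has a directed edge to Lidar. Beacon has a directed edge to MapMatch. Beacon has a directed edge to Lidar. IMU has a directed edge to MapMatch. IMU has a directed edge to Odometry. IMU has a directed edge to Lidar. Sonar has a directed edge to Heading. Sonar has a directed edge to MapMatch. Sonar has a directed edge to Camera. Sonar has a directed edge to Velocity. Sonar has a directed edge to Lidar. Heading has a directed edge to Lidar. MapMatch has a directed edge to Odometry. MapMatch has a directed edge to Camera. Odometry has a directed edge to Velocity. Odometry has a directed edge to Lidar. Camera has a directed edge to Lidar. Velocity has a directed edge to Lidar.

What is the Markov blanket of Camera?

The Markov blanket of a node is its parents, its children, and the other parents of its children.
Camera's children: Lidar.
Pa(Camera) = {GPS, MapMatch, Sonar}.
For each child, the remaining parents (spouses of Camera):
  Lidar: Altitude, Beacon, GPS, Heading, IMU, Odometry, Pose, Sonar, Velocity
Union: {GPS, MapMatch, Sonar} ∪ {Lidar} ∪ {Altitude, Beacon, GPS, Heading, IMU, Odometry, Pose, Sonar, Velocity} = {Altitude, Beacon, GPS, Heading, IMU, Lidar, MapMatch, Odometry, Pose, Sonar, Velocity}.

{Altitude, Beacon, GPS, Heading, IMU, Lidar, MapMatch, Odometry, Pose, Sonar, Velocity}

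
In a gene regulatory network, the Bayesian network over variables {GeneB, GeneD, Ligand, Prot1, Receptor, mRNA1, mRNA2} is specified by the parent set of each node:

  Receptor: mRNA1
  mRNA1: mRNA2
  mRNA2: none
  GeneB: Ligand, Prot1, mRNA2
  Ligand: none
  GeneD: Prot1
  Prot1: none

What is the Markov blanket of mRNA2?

The Markov blanket of a node is its parents, its children, and the other parents of its children.
Parents of mRNA2: none.
Ch(mRNA2) = {GeneB, mRNA1}.
Co-parents of mRNA2 (other parents of its children):
  mRNA1 has no other parent.
  parents(GeneB) \ {mRNA2} = {Ligand, Prot1}.
So the Markov blanket of mRNA2 is {GeneB, Ligand, Prot1, mRNA1}.

{GeneB, Ligand, Prot1, mRNA1}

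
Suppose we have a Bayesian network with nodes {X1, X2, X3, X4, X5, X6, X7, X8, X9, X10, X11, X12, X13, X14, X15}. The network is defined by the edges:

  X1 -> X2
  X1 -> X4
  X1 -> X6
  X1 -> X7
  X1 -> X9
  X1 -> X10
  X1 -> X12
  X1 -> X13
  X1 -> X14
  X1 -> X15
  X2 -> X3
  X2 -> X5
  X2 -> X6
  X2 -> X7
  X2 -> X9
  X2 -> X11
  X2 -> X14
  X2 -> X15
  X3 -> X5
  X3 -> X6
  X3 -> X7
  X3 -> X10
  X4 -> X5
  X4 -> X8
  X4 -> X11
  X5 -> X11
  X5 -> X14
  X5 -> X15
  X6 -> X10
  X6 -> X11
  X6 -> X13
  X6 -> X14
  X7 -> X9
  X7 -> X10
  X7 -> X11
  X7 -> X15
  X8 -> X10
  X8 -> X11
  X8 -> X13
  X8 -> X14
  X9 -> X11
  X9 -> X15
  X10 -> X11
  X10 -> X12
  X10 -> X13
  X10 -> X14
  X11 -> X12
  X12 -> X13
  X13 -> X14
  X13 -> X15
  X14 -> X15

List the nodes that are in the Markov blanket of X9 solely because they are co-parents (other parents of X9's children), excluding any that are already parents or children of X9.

{X4, X5, X6, X8, X10, X13, X14}

Children of X9: X11, X15.
  X11: X2, X4, X5, X6, X7, X8, X10
  X15: X1, X2, X5, X7, X13, X14
Excluding nodes already adjacent to X9 (X1, X2, X7, X11, X15), the co-parent-only contribution is {X4, X5, X6, X8, X10, X13, X14}.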